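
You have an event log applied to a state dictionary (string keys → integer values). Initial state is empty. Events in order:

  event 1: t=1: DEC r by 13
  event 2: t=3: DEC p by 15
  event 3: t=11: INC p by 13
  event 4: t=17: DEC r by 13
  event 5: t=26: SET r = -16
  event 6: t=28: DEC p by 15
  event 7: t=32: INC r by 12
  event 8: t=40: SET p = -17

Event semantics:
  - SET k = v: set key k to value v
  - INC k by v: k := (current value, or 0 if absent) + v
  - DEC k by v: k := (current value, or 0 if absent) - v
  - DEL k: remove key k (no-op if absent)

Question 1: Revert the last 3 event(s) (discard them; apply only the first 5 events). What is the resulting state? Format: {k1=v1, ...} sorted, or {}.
Answer: {p=-2, r=-16}

Derivation:
Keep first 5 events (discard last 3):
  after event 1 (t=1: DEC r by 13): {r=-13}
  after event 2 (t=3: DEC p by 15): {p=-15, r=-13}
  after event 3 (t=11: INC p by 13): {p=-2, r=-13}
  after event 4 (t=17: DEC r by 13): {p=-2, r=-26}
  after event 5 (t=26: SET r = -16): {p=-2, r=-16}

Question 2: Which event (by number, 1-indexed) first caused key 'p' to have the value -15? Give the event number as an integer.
Looking for first event where p becomes -15:
  event 2: p (absent) -> -15  <-- first match

Answer: 2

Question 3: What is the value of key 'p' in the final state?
Answer: -17

Derivation:
Track key 'p' through all 8 events:
  event 1 (t=1: DEC r by 13): p unchanged
  event 2 (t=3: DEC p by 15): p (absent) -> -15
  event 3 (t=11: INC p by 13): p -15 -> -2
  event 4 (t=17: DEC r by 13): p unchanged
  event 5 (t=26: SET r = -16): p unchanged
  event 6 (t=28: DEC p by 15): p -2 -> -17
  event 7 (t=32: INC r by 12): p unchanged
  event 8 (t=40: SET p = -17): p -17 -> -17
Final: p = -17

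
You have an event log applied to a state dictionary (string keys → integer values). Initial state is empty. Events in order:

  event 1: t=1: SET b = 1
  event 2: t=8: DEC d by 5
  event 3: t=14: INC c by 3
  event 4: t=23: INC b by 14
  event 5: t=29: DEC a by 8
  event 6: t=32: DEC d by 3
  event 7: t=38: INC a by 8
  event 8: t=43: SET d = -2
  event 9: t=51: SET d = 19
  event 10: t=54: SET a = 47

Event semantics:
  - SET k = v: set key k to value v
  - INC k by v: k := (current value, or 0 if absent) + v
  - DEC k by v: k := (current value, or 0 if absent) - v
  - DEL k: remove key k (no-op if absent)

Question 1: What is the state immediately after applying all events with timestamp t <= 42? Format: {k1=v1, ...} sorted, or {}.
Answer: {a=0, b=15, c=3, d=-8}

Derivation:
Apply events with t <= 42 (7 events):
  after event 1 (t=1: SET b = 1): {b=1}
  after event 2 (t=8: DEC d by 5): {b=1, d=-5}
  after event 3 (t=14: INC c by 3): {b=1, c=3, d=-5}
  after event 4 (t=23: INC b by 14): {b=15, c=3, d=-5}
  after event 5 (t=29: DEC a by 8): {a=-8, b=15, c=3, d=-5}
  after event 6 (t=32: DEC d by 3): {a=-8, b=15, c=3, d=-8}
  after event 7 (t=38: INC a by 8): {a=0, b=15, c=3, d=-8}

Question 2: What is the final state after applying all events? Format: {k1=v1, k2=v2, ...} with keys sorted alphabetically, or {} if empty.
Answer: {a=47, b=15, c=3, d=19}

Derivation:
  after event 1 (t=1: SET b = 1): {b=1}
  after event 2 (t=8: DEC d by 5): {b=1, d=-5}
  after event 3 (t=14: INC c by 3): {b=1, c=3, d=-5}
  after event 4 (t=23: INC b by 14): {b=15, c=3, d=-5}
  after event 5 (t=29: DEC a by 8): {a=-8, b=15, c=3, d=-5}
  after event 6 (t=32: DEC d by 3): {a=-8, b=15, c=3, d=-8}
  after event 7 (t=38: INC a by 8): {a=0, b=15, c=3, d=-8}
  after event 8 (t=43: SET d = -2): {a=0, b=15, c=3, d=-2}
  after event 9 (t=51: SET d = 19): {a=0, b=15, c=3, d=19}
  after event 10 (t=54: SET a = 47): {a=47, b=15, c=3, d=19}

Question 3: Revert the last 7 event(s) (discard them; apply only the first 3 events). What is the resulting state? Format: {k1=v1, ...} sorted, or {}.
Keep first 3 events (discard last 7):
  after event 1 (t=1: SET b = 1): {b=1}
  after event 2 (t=8: DEC d by 5): {b=1, d=-5}
  after event 3 (t=14: INC c by 3): {b=1, c=3, d=-5}

Answer: {b=1, c=3, d=-5}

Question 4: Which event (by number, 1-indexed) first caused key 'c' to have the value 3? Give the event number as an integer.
Looking for first event where c becomes 3:
  event 3: c (absent) -> 3  <-- first match

Answer: 3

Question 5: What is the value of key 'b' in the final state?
Answer: 15

Derivation:
Track key 'b' through all 10 events:
  event 1 (t=1: SET b = 1): b (absent) -> 1
  event 2 (t=8: DEC d by 5): b unchanged
  event 3 (t=14: INC c by 3): b unchanged
  event 4 (t=23: INC b by 14): b 1 -> 15
  event 5 (t=29: DEC a by 8): b unchanged
  event 6 (t=32: DEC d by 3): b unchanged
  event 7 (t=38: INC a by 8): b unchanged
  event 8 (t=43: SET d = -2): b unchanged
  event 9 (t=51: SET d = 19): b unchanged
  event 10 (t=54: SET a = 47): b unchanged
Final: b = 15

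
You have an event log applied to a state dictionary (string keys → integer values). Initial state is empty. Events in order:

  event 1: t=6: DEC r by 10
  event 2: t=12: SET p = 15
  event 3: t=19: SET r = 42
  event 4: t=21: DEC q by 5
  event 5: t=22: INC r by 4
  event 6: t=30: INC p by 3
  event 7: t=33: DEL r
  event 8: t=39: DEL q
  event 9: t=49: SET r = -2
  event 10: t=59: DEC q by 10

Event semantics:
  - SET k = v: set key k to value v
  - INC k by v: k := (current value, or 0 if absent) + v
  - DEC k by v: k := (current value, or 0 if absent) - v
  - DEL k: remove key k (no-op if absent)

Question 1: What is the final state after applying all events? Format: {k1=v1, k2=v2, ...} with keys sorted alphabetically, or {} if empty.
  after event 1 (t=6: DEC r by 10): {r=-10}
  after event 2 (t=12: SET p = 15): {p=15, r=-10}
  after event 3 (t=19: SET r = 42): {p=15, r=42}
  after event 4 (t=21: DEC q by 5): {p=15, q=-5, r=42}
  after event 5 (t=22: INC r by 4): {p=15, q=-5, r=46}
  after event 6 (t=30: INC p by 3): {p=18, q=-5, r=46}
  after event 7 (t=33: DEL r): {p=18, q=-5}
  after event 8 (t=39: DEL q): {p=18}
  after event 9 (t=49: SET r = -2): {p=18, r=-2}
  after event 10 (t=59: DEC q by 10): {p=18, q=-10, r=-2}

Answer: {p=18, q=-10, r=-2}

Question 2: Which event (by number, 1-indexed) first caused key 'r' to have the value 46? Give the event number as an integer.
Answer: 5

Derivation:
Looking for first event where r becomes 46:
  event 1: r = -10
  event 2: r = -10
  event 3: r = 42
  event 4: r = 42
  event 5: r 42 -> 46  <-- first match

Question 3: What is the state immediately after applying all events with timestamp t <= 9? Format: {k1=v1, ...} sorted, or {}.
Answer: {r=-10}

Derivation:
Apply events with t <= 9 (1 events):
  after event 1 (t=6: DEC r by 10): {r=-10}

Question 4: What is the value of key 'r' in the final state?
Answer: -2

Derivation:
Track key 'r' through all 10 events:
  event 1 (t=6: DEC r by 10): r (absent) -> -10
  event 2 (t=12: SET p = 15): r unchanged
  event 3 (t=19: SET r = 42): r -10 -> 42
  event 4 (t=21: DEC q by 5): r unchanged
  event 5 (t=22: INC r by 4): r 42 -> 46
  event 6 (t=30: INC p by 3): r unchanged
  event 7 (t=33: DEL r): r 46 -> (absent)
  event 8 (t=39: DEL q): r unchanged
  event 9 (t=49: SET r = -2): r (absent) -> -2
  event 10 (t=59: DEC q by 10): r unchanged
Final: r = -2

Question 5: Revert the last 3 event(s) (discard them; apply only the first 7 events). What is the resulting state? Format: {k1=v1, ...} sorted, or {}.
Answer: {p=18, q=-5}

Derivation:
Keep first 7 events (discard last 3):
  after event 1 (t=6: DEC r by 10): {r=-10}
  after event 2 (t=12: SET p = 15): {p=15, r=-10}
  after event 3 (t=19: SET r = 42): {p=15, r=42}
  after event 4 (t=21: DEC q by 5): {p=15, q=-5, r=42}
  after event 5 (t=22: INC r by 4): {p=15, q=-5, r=46}
  after event 6 (t=30: INC p by 3): {p=18, q=-5, r=46}
  after event 7 (t=33: DEL r): {p=18, q=-5}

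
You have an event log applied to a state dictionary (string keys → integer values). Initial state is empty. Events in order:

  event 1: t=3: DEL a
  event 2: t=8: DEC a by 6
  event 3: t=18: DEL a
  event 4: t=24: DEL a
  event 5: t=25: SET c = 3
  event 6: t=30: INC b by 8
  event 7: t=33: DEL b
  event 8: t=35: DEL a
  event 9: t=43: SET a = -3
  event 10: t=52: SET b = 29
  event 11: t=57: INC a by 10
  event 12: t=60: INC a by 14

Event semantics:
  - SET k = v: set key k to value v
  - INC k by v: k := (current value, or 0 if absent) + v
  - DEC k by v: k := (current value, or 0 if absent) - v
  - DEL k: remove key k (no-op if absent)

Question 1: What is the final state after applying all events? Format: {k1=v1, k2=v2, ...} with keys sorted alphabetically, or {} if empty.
Answer: {a=21, b=29, c=3}

Derivation:
  after event 1 (t=3: DEL a): {}
  after event 2 (t=8: DEC a by 6): {a=-6}
  after event 3 (t=18: DEL a): {}
  after event 4 (t=24: DEL a): {}
  after event 5 (t=25: SET c = 3): {c=3}
  after event 6 (t=30: INC b by 8): {b=8, c=3}
  after event 7 (t=33: DEL b): {c=3}
  after event 8 (t=35: DEL a): {c=3}
  after event 9 (t=43: SET a = -3): {a=-3, c=3}
  after event 10 (t=52: SET b = 29): {a=-3, b=29, c=3}
  after event 11 (t=57: INC a by 10): {a=7, b=29, c=3}
  after event 12 (t=60: INC a by 14): {a=21, b=29, c=3}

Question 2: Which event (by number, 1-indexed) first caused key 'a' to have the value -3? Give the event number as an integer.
Answer: 9

Derivation:
Looking for first event where a becomes -3:
  event 2: a = -6
  event 3: a = (absent)
  event 9: a (absent) -> -3  <-- first match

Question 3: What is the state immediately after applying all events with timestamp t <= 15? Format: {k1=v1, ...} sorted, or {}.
Apply events with t <= 15 (2 events):
  after event 1 (t=3: DEL a): {}
  after event 2 (t=8: DEC a by 6): {a=-6}

Answer: {a=-6}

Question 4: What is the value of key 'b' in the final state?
Answer: 29

Derivation:
Track key 'b' through all 12 events:
  event 1 (t=3: DEL a): b unchanged
  event 2 (t=8: DEC a by 6): b unchanged
  event 3 (t=18: DEL a): b unchanged
  event 4 (t=24: DEL a): b unchanged
  event 5 (t=25: SET c = 3): b unchanged
  event 6 (t=30: INC b by 8): b (absent) -> 8
  event 7 (t=33: DEL b): b 8 -> (absent)
  event 8 (t=35: DEL a): b unchanged
  event 9 (t=43: SET a = -3): b unchanged
  event 10 (t=52: SET b = 29): b (absent) -> 29
  event 11 (t=57: INC a by 10): b unchanged
  event 12 (t=60: INC a by 14): b unchanged
Final: b = 29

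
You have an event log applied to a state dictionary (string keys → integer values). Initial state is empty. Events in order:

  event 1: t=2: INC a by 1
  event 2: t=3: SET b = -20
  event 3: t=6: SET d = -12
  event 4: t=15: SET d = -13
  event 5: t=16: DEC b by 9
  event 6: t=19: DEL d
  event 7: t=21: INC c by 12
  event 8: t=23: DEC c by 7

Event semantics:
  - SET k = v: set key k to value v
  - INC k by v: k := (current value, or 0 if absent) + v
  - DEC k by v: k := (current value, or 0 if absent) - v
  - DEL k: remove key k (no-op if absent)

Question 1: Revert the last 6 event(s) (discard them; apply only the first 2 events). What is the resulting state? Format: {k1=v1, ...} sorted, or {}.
Keep first 2 events (discard last 6):
  after event 1 (t=2: INC a by 1): {a=1}
  after event 2 (t=3: SET b = -20): {a=1, b=-20}

Answer: {a=1, b=-20}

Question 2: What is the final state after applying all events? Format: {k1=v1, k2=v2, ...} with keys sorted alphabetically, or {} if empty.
Answer: {a=1, b=-29, c=5}

Derivation:
  after event 1 (t=2: INC a by 1): {a=1}
  after event 2 (t=3: SET b = -20): {a=1, b=-20}
  after event 3 (t=6: SET d = -12): {a=1, b=-20, d=-12}
  after event 4 (t=15: SET d = -13): {a=1, b=-20, d=-13}
  after event 5 (t=16: DEC b by 9): {a=1, b=-29, d=-13}
  after event 6 (t=19: DEL d): {a=1, b=-29}
  after event 7 (t=21: INC c by 12): {a=1, b=-29, c=12}
  after event 8 (t=23: DEC c by 7): {a=1, b=-29, c=5}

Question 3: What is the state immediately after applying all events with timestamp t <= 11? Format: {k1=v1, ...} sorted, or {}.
Apply events with t <= 11 (3 events):
  after event 1 (t=2: INC a by 1): {a=1}
  after event 2 (t=3: SET b = -20): {a=1, b=-20}
  after event 3 (t=6: SET d = -12): {a=1, b=-20, d=-12}

Answer: {a=1, b=-20, d=-12}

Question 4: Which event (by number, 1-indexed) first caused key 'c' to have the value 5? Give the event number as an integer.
Answer: 8

Derivation:
Looking for first event where c becomes 5:
  event 7: c = 12
  event 8: c 12 -> 5  <-- first match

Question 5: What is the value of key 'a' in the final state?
Track key 'a' through all 8 events:
  event 1 (t=2: INC a by 1): a (absent) -> 1
  event 2 (t=3: SET b = -20): a unchanged
  event 3 (t=6: SET d = -12): a unchanged
  event 4 (t=15: SET d = -13): a unchanged
  event 5 (t=16: DEC b by 9): a unchanged
  event 6 (t=19: DEL d): a unchanged
  event 7 (t=21: INC c by 12): a unchanged
  event 8 (t=23: DEC c by 7): a unchanged
Final: a = 1

Answer: 1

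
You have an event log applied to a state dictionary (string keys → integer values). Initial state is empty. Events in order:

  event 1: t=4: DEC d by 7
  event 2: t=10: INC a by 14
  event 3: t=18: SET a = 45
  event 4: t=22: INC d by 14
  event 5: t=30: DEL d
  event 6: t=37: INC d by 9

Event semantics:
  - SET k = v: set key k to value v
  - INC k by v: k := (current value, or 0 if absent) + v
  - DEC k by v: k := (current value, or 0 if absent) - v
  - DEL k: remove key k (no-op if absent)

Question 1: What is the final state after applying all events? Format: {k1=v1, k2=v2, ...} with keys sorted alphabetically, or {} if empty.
Answer: {a=45, d=9}

Derivation:
  after event 1 (t=4: DEC d by 7): {d=-7}
  after event 2 (t=10: INC a by 14): {a=14, d=-7}
  after event 3 (t=18: SET a = 45): {a=45, d=-7}
  after event 4 (t=22: INC d by 14): {a=45, d=7}
  after event 5 (t=30: DEL d): {a=45}
  after event 6 (t=37: INC d by 9): {a=45, d=9}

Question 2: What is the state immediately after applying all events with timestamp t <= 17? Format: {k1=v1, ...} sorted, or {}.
Apply events with t <= 17 (2 events):
  after event 1 (t=4: DEC d by 7): {d=-7}
  after event 2 (t=10: INC a by 14): {a=14, d=-7}

Answer: {a=14, d=-7}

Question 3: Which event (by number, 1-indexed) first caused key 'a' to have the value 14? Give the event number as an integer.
Answer: 2

Derivation:
Looking for first event where a becomes 14:
  event 2: a (absent) -> 14  <-- first match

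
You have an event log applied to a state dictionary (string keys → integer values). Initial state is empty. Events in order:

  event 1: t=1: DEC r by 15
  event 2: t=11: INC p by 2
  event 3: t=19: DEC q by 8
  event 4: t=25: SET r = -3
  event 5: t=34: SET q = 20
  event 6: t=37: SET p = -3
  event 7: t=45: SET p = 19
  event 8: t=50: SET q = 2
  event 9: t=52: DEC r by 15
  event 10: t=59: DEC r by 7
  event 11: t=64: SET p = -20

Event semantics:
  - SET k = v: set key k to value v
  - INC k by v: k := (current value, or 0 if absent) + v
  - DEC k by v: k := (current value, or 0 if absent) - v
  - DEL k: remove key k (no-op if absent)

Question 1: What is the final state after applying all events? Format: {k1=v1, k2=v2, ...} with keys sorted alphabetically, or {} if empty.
  after event 1 (t=1: DEC r by 15): {r=-15}
  after event 2 (t=11: INC p by 2): {p=2, r=-15}
  after event 3 (t=19: DEC q by 8): {p=2, q=-8, r=-15}
  after event 4 (t=25: SET r = -3): {p=2, q=-8, r=-3}
  after event 5 (t=34: SET q = 20): {p=2, q=20, r=-3}
  after event 6 (t=37: SET p = -3): {p=-3, q=20, r=-3}
  after event 7 (t=45: SET p = 19): {p=19, q=20, r=-3}
  after event 8 (t=50: SET q = 2): {p=19, q=2, r=-3}
  after event 9 (t=52: DEC r by 15): {p=19, q=2, r=-18}
  after event 10 (t=59: DEC r by 7): {p=19, q=2, r=-25}
  after event 11 (t=64: SET p = -20): {p=-20, q=2, r=-25}

Answer: {p=-20, q=2, r=-25}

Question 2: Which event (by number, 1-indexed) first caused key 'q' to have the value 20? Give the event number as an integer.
Looking for first event where q becomes 20:
  event 3: q = -8
  event 4: q = -8
  event 5: q -8 -> 20  <-- first match

Answer: 5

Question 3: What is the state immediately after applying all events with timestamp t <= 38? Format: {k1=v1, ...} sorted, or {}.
Answer: {p=-3, q=20, r=-3}

Derivation:
Apply events with t <= 38 (6 events):
  after event 1 (t=1: DEC r by 15): {r=-15}
  after event 2 (t=11: INC p by 2): {p=2, r=-15}
  after event 3 (t=19: DEC q by 8): {p=2, q=-8, r=-15}
  after event 4 (t=25: SET r = -3): {p=2, q=-8, r=-3}
  after event 5 (t=34: SET q = 20): {p=2, q=20, r=-3}
  after event 6 (t=37: SET p = -3): {p=-3, q=20, r=-3}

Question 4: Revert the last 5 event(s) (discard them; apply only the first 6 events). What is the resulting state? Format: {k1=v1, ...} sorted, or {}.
Answer: {p=-3, q=20, r=-3}

Derivation:
Keep first 6 events (discard last 5):
  after event 1 (t=1: DEC r by 15): {r=-15}
  after event 2 (t=11: INC p by 2): {p=2, r=-15}
  after event 3 (t=19: DEC q by 8): {p=2, q=-8, r=-15}
  after event 4 (t=25: SET r = -3): {p=2, q=-8, r=-3}
  after event 5 (t=34: SET q = 20): {p=2, q=20, r=-3}
  after event 6 (t=37: SET p = -3): {p=-3, q=20, r=-3}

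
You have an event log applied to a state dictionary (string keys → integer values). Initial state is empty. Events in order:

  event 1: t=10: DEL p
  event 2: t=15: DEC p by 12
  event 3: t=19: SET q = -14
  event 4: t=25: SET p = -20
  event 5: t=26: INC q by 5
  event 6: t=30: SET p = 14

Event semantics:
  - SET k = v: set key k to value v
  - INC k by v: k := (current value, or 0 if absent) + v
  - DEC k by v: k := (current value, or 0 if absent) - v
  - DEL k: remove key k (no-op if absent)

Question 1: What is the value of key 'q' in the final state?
Track key 'q' through all 6 events:
  event 1 (t=10: DEL p): q unchanged
  event 2 (t=15: DEC p by 12): q unchanged
  event 3 (t=19: SET q = -14): q (absent) -> -14
  event 4 (t=25: SET p = -20): q unchanged
  event 5 (t=26: INC q by 5): q -14 -> -9
  event 6 (t=30: SET p = 14): q unchanged
Final: q = -9

Answer: -9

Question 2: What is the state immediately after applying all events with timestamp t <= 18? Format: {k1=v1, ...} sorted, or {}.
Answer: {p=-12}

Derivation:
Apply events with t <= 18 (2 events):
  after event 1 (t=10: DEL p): {}
  after event 2 (t=15: DEC p by 12): {p=-12}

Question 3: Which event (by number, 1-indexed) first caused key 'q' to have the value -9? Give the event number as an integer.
Answer: 5

Derivation:
Looking for first event where q becomes -9:
  event 3: q = -14
  event 4: q = -14
  event 5: q -14 -> -9  <-- first match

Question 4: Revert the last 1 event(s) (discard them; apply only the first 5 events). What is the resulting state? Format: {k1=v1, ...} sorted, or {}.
Answer: {p=-20, q=-9}

Derivation:
Keep first 5 events (discard last 1):
  after event 1 (t=10: DEL p): {}
  after event 2 (t=15: DEC p by 12): {p=-12}
  after event 3 (t=19: SET q = -14): {p=-12, q=-14}
  after event 4 (t=25: SET p = -20): {p=-20, q=-14}
  after event 5 (t=26: INC q by 5): {p=-20, q=-9}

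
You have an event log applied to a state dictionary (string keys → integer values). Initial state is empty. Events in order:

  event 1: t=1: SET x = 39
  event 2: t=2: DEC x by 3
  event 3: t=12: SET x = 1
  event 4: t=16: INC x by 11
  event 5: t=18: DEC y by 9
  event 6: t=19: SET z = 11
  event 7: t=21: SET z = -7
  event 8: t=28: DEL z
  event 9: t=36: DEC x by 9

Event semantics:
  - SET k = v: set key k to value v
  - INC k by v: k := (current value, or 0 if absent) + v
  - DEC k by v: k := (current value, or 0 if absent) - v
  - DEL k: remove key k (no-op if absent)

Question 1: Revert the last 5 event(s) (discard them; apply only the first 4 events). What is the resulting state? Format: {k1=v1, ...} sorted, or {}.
Answer: {x=12}

Derivation:
Keep first 4 events (discard last 5):
  after event 1 (t=1: SET x = 39): {x=39}
  after event 2 (t=2: DEC x by 3): {x=36}
  after event 3 (t=12: SET x = 1): {x=1}
  after event 4 (t=16: INC x by 11): {x=12}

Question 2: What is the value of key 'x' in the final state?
Answer: 3

Derivation:
Track key 'x' through all 9 events:
  event 1 (t=1: SET x = 39): x (absent) -> 39
  event 2 (t=2: DEC x by 3): x 39 -> 36
  event 3 (t=12: SET x = 1): x 36 -> 1
  event 4 (t=16: INC x by 11): x 1 -> 12
  event 5 (t=18: DEC y by 9): x unchanged
  event 6 (t=19: SET z = 11): x unchanged
  event 7 (t=21: SET z = -7): x unchanged
  event 8 (t=28: DEL z): x unchanged
  event 9 (t=36: DEC x by 9): x 12 -> 3
Final: x = 3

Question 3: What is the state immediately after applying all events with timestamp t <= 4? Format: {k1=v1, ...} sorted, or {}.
Apply events with t <= 4 (2 events):
  after event 1 (t=1: SET x = 39): {x=39}
  after event 2 (t=2: DEC x by 3): {x=36}

Answer: {x=36}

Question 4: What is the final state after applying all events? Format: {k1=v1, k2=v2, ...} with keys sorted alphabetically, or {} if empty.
  after event 1 (t=1: SET x = 39): {x=39}
  after event 2 (t=2: DEC x by 3): {x=36}
  after event 3 (t=12: SET x = 1): {x=1}
  after event 4 (t=16: INC x by 11): {x=12}
  after event 5 (t=18: DEC y by 9): {x=12, y=-9}
  after event 6 (t=19: SET z = 11): {x=12, y=-9, z=11}
  after event 7 (t=21: SET z = -7): {x=12, y=-9, z=-7}
  after event 8 (t=28: DEL z): {x=12, y=-9}
  after event 9 (t=36: DEC x by 9): {x=3, y=-9}

Answer: {x=3, y=-9}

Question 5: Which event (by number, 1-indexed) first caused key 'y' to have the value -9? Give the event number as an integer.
Answer: 5

Derivation:
Looking for first event where y becomes -9:
  event 5: y (absent) -> -9  <-- first match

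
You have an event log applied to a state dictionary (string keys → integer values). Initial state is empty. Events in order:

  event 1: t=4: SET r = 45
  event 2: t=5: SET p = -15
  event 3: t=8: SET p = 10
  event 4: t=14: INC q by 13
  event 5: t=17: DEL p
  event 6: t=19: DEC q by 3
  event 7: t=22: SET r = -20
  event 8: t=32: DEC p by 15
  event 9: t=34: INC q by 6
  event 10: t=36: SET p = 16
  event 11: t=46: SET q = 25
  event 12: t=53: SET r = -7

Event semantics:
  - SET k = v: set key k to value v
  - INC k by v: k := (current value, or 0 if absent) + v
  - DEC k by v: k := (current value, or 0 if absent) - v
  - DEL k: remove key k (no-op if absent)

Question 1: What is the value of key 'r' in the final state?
Track key 'r' through all 12 events:
  event 1 (t=4: SET r = 45): r (absent) -> 45
  event 2 (t=5: SET p = -15): r unchanged
  event 3 (t=8: SET p = 10): r unchanged
  event 4 (t=14: INC q by 13): r unchanged
  event 5 (t=17: DEL p): r unchanged
  event 6 (t=19: DEC q by 3): r unchanged
  event 7 (t=22: SET r = -20): r 45 -> -20
  event 8 (t=32: DEC p by 15): r unchanged
  event 9 (t=34: INC q by 6): r unchanged
  event 10 (t=36: SET p = 16): r unchanged
  event 11 (t=46: SET q = 25): r unchanged
  event 12 (t=53: SET r = -7): r -20 -> -7
Final: r = -7

Answer: -7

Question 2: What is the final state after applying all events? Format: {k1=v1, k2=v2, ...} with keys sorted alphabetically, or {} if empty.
Answer: {p=16, q=25, r=-7}

Derivation:
  after event 1 (t=4: SET r = 45): {r=45}
  after event 2 (t=5: SET p = -15): {p=-15, r=45}
  after event 3 (t=8: SET p = 10): {p=10, r=45}
  after event 4 (t=14: INC q by 13): {p=10, q=13, r=45}
  after event 5 (t=17: DEL p): {q=13, r=45}
  after event 6 (t=19: DEC q by 3): {q=10, r=45}
  after event 7 (t=22: SET r = -20): {q=10, r=-20}
  after event 8 (t=32: DEC p by 15): {p=-15, q=10, r=-20}
  after event 9 (t=34: INC q by 6): {p=-15, q=16, r=-20}
  after event 10 (t=36: SET p = 16): {p=16, q=16, r=-20}
  after event 11 (t=46: SET q = 25): {p=16, q=25, r=-20}
  after event 12 (t=53: SET r = -7): {p=16, q=25, r=-7}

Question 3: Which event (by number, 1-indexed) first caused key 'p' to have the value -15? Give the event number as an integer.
Answer: 2

Derivation:
Looking for first event where p becomes -15:
  event 2: p (absent) -> -15  <-- first match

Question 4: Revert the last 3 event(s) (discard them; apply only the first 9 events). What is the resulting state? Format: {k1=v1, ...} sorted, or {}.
Answer: {p=-15, q=16, r=-20}

Derivation:
Keep first 9 events (discard last 3):
  after event 1 (t=4: SET r = 45): {r=45}
  after event 2 (t=5: SET p = -15): {p=-15, r=45}
  after event 3 (t=8: SET p = 10): {p=10, r=45}
  after event 4 (t=14: INC q by 13): {p=10, q=13, r=45}
  after event 5 (t=17: DEL p): {q=13, r=45}
  after event 6 (t=19: DEC q by 3): {q=10, r=45}
  after event 7 (t=22: SET r = -20): {q=10, r=-20}
  after event 8 (t=32: DEC p by 15): {p=-15, q=10, r=-20}
  after event 9 (t=34: INC q by 6): {p=-15, q=16, r=-20}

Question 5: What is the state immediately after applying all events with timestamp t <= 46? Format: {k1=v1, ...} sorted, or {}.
Answer: {p=16, q=25, r=-20}

Derivation:
Apply events with t <= 46 (11 events):
  after event 1 (t=4: SET r = 45): {r=45}
  after event 2 (t=5: SET p = -15): {p=-15, r=45}
  after event 3 (t=8: SET p = 10): {p=10, r=45}
  after event 4 (t=14: INC q by 13): {p=10, q=13, r=45}
  after event 5 (t=17: DEL p): {q=13, r=45}
  after event 6 (t=19: DEC q by 3): {q=10, r=45}
  after event 7 (t=22: SET r = -20): {q=10, r=-20}
  after event 8 (t=32: DEC p by 15): {p=-15, q=10, r=-20}
  after event 9 (t=34: INC q by 6): {p=-15, q=16, r=-20}
  after event 10 (t=36: SET p = 16): {p=16, q=16, r=-20}
  after event 11 (t=46: SET q = 25): {p=16, q=25, r=-20}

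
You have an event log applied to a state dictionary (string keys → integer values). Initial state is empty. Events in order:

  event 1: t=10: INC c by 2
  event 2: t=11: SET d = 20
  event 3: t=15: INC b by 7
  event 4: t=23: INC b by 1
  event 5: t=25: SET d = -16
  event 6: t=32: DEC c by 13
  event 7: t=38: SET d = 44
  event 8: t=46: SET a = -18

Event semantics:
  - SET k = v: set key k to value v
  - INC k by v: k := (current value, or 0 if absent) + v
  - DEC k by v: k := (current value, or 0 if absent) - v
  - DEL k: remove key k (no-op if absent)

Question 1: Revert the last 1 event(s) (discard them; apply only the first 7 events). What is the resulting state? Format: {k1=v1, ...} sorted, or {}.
Keep first 7 events (discard last 1):
  after event 1 (t=10: INC c by 2): {c=2}
  after event 2 (t=11: SET d = 20): {c=2, d=20}
  after event 3 (t=15: INC b by 7): {b=7, c=2, d=20}
  after event 4 (t=23: INC b by 1): {b=8, c=2, d=20}
  after event 5 (t=25: SET d = -16): {b=8, c=2, d=-16}
  after event 6 (t=32: DEC c by 13): {b=8, c=-11, d=-16}
  after event 7 (t=38: SET d = 44): {b=8, c=-11, d=44}

Answer: {b=8, c=-11, d=44}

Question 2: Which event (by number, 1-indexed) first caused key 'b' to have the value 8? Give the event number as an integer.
Looking for first event where b becomes 8:
  event 3: b = 7
  event 4: b 7 -> 8  <-- first match

Answer: 4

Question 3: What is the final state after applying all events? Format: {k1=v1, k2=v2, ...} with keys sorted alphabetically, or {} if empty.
Answer: {a=-18, b=8, c=-11, d=44}

Derivation:
  after event 1 (t=10: INC c by 2): {c=2}
  after event 2 (t=11: SET d = 20): {c=2, d=20}
  after event 3 (t=15: INC b by 7): {b=7, c=2, d=20}
  after event 4 (t=23: INC b by 1): {b=8, c=2, d=20}
  after event 5 (t=25: SET d = -16): {b=8, c=2, d=-16}
  after event 6 (t=32: DEC c by 13): {b=8, c=-11, d=-16}
  after event 7 (t=38: SET d = 44): {b=8, c=-11, d=44}
  after event 8 (t=46: SET a = -18): {a=-18, b=8, c=-11, d=44}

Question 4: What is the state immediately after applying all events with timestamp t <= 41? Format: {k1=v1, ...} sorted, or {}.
Apply events with t <= 41 (7 events):
  after event 1 (t=10: INC c by 2): {c=2}
  after event 2 (t=11: SET d = 20): {c=2, d=20}
  after event 3 (t=15: INC b by 7): {b=7, c=2, d=20}
  after event 4 (t=23: INC b by 1): {b=8, c=2, d=20}
  after event 5 (t=25: SET d = -16): {b=8, c=2, d=-16}
  after event 6 (t=32: DEC c by 13): {b=8, c=-11, d=-16}
  after event 7 (t=38: SET d = 44): {b=8, c=-11, d=44}

Answer: {b=8, c=-11, d=44}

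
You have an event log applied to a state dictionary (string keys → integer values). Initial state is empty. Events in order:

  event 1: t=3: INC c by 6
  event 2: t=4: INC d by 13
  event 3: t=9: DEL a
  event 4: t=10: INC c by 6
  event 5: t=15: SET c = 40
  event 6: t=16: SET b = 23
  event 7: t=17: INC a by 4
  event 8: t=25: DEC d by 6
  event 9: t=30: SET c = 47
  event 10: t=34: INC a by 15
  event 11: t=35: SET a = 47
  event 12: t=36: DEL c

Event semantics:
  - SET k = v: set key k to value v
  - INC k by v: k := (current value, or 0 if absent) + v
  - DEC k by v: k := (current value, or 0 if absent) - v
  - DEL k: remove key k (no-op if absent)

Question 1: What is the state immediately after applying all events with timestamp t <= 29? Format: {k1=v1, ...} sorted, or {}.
Answer: {a=4, b=23, c=40, d=7}

Derivation:
Apply events with t <= 29 (8 events):
  after event 1 (t=3: INC c by 6): {c=6}
  after event 2 (t=4: INC d by 13): {c=6, d=13}
  after event 3 (t=9: DEL a): {c=6, d=13}
  after event 4 (t=10: INC c by 6): {c=12, d=13}
  after event 5 (t=15: SET c = 40): {c=40, d=13}
  after event 6 (t=16: SET b = 23): {b=23, c=40, d=13}
  after event 7 (t=17: INC a by 4): {a=4, b=23, c=40, d=13}
  after event 8 (t=25: DEC d by 6): {a=4, b=23, c=40, d=7}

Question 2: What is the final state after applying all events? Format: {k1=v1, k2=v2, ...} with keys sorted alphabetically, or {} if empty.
Answer: {a=47, b=23, d=7}

Derivation:
  after event 1 (t=3: INC c by 6): {c=6}
  after event 2 (t=4: INC d by 13): {c=6, d=13}
  after event 3 (t=9: DEL a): {c=6, d=13}
  after event 4 (t=10: INC c by 6): {c=12, d=13}
  after event 5 (t=15: SET c = 40): {c=40, d=13}
  after event 6 (t=16: SET b = 23): {b=23, c=40, d=13}
  after event 7 (t=17: INC a by 4): {a=4, b=23, c=40, d=13}
  after event 8 (t=25: DEC d by 6): {a=4, b=23, c=40, d=7}
  after event 9 (t=30: SET c = 47): {a=4, b=23, c=47, d=7}
  after event 10 (t=34: INC a by 15): {a=19, b=23, c=47, d=7}
  after event 11 (t=35: SET a = 47): {a=47, b=23, c=47, d=7}
  after event 12 (t=36: DEL c): {a=47, b=23, d=7}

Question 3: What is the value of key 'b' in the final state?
Answer: 23

Derivation:
Track key 'b' through all 12 events:
  event 1 (t=3: INC c by 6): b unchanged
  event 2 (t=4: INC d by 13): b unchanged
  event 3 (t=9: DEL a): b unchanged
  event 4 (t=10: INC c by 6): b unchanged
  event 5 (t=15: SET c = 40): b unchanged
  event 6 (t=16: SET b = 23): b (absent) -> 23
  event 7 (t=17: INC a by 4): b unchanged
  event 8 (t=25: DEC d by 6): b unchanged
  event 9 (t=30: SET c = 47): b unchanged
  event 10 (t=34: INC a by 15): b unchanged
  event 11 (t=35: SET a = 47): b unchanged
  event 12 (t=36: DEL c): b unchanged
Final: b = 23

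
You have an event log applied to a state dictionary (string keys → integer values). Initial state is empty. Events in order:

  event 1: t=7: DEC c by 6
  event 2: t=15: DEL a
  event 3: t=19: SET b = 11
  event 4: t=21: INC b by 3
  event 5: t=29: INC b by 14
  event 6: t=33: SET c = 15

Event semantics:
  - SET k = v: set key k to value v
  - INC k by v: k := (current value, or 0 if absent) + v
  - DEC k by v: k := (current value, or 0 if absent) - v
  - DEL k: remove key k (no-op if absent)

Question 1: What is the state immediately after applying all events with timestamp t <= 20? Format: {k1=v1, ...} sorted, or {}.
Answer: {b=11, c=-6}

Derivation:
Apply events with t <= 20 (3 events):
  after event 1 (t=7: DEC c by 6): {c=-6}
  after event 2 (t=15: DEL a): {c=-6}
  after event 3 (t=19: SET b = 11): {b=11, c=-6}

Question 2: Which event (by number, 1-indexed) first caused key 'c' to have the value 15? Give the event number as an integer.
Answer: 6

Derivation:
Looking for first event where c becomes 15:
  event 1: c = -6
  event 2: c = -6
  event 3: c = -6
  event 4: c = -6
  event 5: c = -6
  event 6: c -6 -> 15  <-- first match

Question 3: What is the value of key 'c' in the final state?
Answer: 15

Derivation:
Track key 'c' through all 6 events:
  event 1 (t=7: DEC c by 6): c (absent) -> -6
  event 2 (t=15: DEL a): c unchanged
  event 3 (t=19: SET b = 11): c unchanged
  event 4 (t=21: INC b by 3): c unchanged
  event 5 (t=29: INC b by 14): c unchanged
  event 6 (t=33: SET c = 15): c -6 -> 15
Final: c = 15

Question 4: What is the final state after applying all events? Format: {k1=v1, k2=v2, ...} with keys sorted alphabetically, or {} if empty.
Answer: {b=28, c=15}

Derivation:
  after event 1 (t=7: DEC c by 6): {c=-6}
  after event 2 (t=15: DEL a): {c=-6}
  after event 3 (t=19: SET b = 11): {b=11, c=-6}
  after event 4 (t=21: INC b by 3): {b=14, c=-6}
  after event 5 (t=29: INC b by 14): {b=28, c=-6}
  after event 6 (t=33: SET c = 15): {b=28, c=15}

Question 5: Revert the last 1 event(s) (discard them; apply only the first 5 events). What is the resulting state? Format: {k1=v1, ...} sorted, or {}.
Answer: {b=28, c=-6}

Derivation:
Keep first 5 events (discard last 1):
  after event 1 (t=7: DEC c by 6): {c=-6}
  after event 2 (t=15: DEL a): {c=-6}
  after event 3 (t=19: SET b = 11): {b=11, c=-6}
  after event 4 (t=21: INC b by 3): {b=14, c=-6}
  after event 5 (t=29: INC b by 14): {b=28, c=-6}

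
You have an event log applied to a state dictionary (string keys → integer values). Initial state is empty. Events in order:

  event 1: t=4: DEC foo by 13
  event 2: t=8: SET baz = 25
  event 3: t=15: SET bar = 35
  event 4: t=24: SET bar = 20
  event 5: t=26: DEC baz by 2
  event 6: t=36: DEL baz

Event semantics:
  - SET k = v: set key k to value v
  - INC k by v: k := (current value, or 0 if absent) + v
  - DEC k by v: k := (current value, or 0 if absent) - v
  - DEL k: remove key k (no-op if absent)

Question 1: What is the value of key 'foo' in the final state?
Track key 'foo' through all 6 events:
  event 1 (t=4: DEC foo by 13): foo (absent) -> -13
  event 2 (t=8: SET baz = 25): foo unchanged
  event 3 (t=15: SET bar = 35): foo unchanged
  event 4 (t=24: SET bar = 20): foo unchanged
  event 5 (t=26: DEC baz by 2): foo unchanged
  event 6 (t=36: DEL baz): foo unchanged
Final: foo = -13

Answer: -13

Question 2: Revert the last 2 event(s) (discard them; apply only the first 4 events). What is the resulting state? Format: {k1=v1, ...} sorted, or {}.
Keep first 4 events (discard last 2):
  after event 1 (t=4: DEC foo by 13): {foo=-13}
  after event 2 (t=8: SET baz = 25): {baz=25, foo=-13}
  after event 3 (t=15: SET bar = 35): {bar=35, baz=25, foo=-13}
  after event 4 (t=24: SET bar = 20): {bar=20, baz=25, foo=-13}

Answer: {bar=20, baz=25, foo=-13}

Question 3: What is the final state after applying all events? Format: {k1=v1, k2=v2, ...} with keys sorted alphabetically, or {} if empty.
  after event 1 (t=4: DEC foo by 13): {foo=-13}
  after event 2 (t=8: SET baz = 25): {baz=25, foo=-13}
  after event 3 (t=15: SET bar = 35): {bar=35, baz=25, foo=-13}
  after event 4 (t=24: SET bar = 20): {bar=20, baz=25, foo=-13}
  after event 5 (t=26: DEC baz by 2): {bar=20, baz=23, foo=-13}
  after event 6 (t=36: DEL baz): {bar=20, foo=-13}

Answer: {bar=20, foo=-13}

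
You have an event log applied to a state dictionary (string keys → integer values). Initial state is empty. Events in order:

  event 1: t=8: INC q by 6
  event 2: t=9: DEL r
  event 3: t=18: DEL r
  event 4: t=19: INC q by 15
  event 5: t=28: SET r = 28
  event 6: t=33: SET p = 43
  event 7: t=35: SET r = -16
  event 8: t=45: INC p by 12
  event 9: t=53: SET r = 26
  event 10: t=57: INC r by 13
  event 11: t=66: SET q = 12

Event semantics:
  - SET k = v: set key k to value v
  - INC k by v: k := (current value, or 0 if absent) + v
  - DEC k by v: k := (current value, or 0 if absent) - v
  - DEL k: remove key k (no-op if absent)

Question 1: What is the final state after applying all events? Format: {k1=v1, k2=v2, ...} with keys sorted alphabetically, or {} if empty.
  after event 1 (t=8: INC q by 6): {q=6}
  after event 2 (t=9: DEL r): {q=6}
  after event 3 (t=18: DEL r): {q=6}
  after event 4 (t=19: INC q by 15): {q=21}
  after event 5 (t=28: SET r = 28): {q=21, r=28}
  after event 6 (t=33: SET p = 43): {p=43, q=21, r=28}
  after event 7 (t=35: SET r = -16): {p=43, q=21, r=-16}
  after event 8 (t=45: INC p by 12): {p=55, q=21, r=-16}
  after event 9 (t=53: SET r = 26): {p=55, q=21, r=26}
  after event 10 (t=57: INC r by 13): {p=55, q=21, r=39}
  after event 11 (t=66: SET q = 12): {p=55, q=12, r=39}

Answer: {p=55, q=12, r=39}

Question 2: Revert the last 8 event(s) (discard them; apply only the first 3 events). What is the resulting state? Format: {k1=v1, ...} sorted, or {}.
Answer: {q=6}

Derivation:
Keep first 3 events (discard last 8):
  after event 1 (t=8: INC q by 6): {q=6}
  after event 2 (t=9: DEL r): {q=6}
  after event 3 (t=18: DEL r): {q=6}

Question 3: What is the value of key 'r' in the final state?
Answer: 39

Derivation:
Track key 'r' through all 11 events:
  event 1 (t=8: INC q by 6): r unchanged
  event 2 (t=9: DEL r): r (absent) -> (absent)
  event 3 (t=18: DEL r): r (absent) -> (absent)
  event 4 (t=19: INC q by 15): r unchanged
  event 5 (t=28: SET r = 28): r (absent) -> 28
  event 6 (t=33: SET p = 43): r unchanged
  event 7 (t=35: SET r = -16): r 28 -> -16
  event 8 (t=45: INC p by 12): r unchanged
  event 9 (t=53: SET r = 26): r -16 -> 26
  event 10 (t=57: INC r by 13): r 26 -> 39
  event 11 (t=66: SET q = 12): r unchanged
Final: r = 39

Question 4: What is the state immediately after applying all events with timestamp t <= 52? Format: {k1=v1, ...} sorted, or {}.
Apply events with t <= 52 (8 events):
  after event 1 (t=8: INC q by 6): {q=6}
  after event 2 (t=9: DEL r): {q=6}
  after event 3 (t=18: DEL r): {q=6}
  after event 4 (t=19: INC q by 15): {q=21}
  after event 5 (t=28: SET r = 28): {q=21, r=28}
  after event 6 (t=33: SET p = 43): {p=43, q=21, r=28}
  after event 7 (t=35: SET r = -16): {p=43, q=21, r=-16}
  after event 8 (t=45: INC p by 12): {p=55, q=21, r=-16}

Answer: {p=55, q=21, r=-16}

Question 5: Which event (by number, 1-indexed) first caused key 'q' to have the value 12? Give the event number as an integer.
Answer: 11

Derivation:
Looking for first event where q becomes 12:
  event 1: q = 6
  event 2: q = 6
  event 3: q = 6
  event 4: q = 21
  event 5: q = 21
  event 6: q = 21
  event 7: q = 21
  event 8: q = 21
  event 9: q = 21
  event 10: q = 21
  event 11: q 21 -> 12  <-- first match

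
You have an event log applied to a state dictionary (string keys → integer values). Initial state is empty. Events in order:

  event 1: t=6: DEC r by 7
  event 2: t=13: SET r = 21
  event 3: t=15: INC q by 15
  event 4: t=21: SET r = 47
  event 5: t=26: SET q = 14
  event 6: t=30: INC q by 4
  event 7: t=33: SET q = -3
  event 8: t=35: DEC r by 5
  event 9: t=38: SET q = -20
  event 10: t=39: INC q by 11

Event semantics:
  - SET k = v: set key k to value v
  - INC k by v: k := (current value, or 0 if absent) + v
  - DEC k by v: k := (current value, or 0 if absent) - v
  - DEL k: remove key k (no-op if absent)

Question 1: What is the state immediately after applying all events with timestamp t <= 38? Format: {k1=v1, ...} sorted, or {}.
Apply events with t <= 38 (9 events):
  after event 1 (t=6: DEC r by 7): {r=-7}
  after event 2 (t=13: SET r = 21): {r=21}
  after event 3 (t=15: INC q by 15): {q=15, r=21}
  after event 4 (t=21: SET r = 47): {q=15, r=47}
  after event 5 (t=26: SET q = 14): {q=14, r=47}
  after event 6 (t=30: INC q by 4): {q=18, r=47}
  after event 7 (t=33: SET q = -3): {q=-3, r=47}
  after event 8 (t=35: DEC r by 5): {q=-3, r=42}
  after event 9 (t=38: SET q = -20): {q=-20, r=42}

Answer: {q=-20, r=42}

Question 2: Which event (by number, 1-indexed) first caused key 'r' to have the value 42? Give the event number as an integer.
Answer: 8

Derivation:
Looking for first event where r becomes 42:
  event 1: r = -7
  event 2: r = 21
  event 3: r = 21
  event 4: r = 47
  event 5: r = 47
  event 6: r = 47
  event 7: r = 47
  event 8: r 47 -> 42  <-- first match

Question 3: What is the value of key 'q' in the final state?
Track key 'q' through all 10 events:
  event 1 (t=6: DEC r by 7): q unchanged
  event 2 (t=13: SET r = 21): q unchanged
  event 3 (t=15: INC q by 15): q (absent) -> 15
  event 4 (t=21: SET r = 47): q unchanged
  event 5 (t=26: SET q = 14): q 15 -> 14
  event 6 (t=30: INC q by 4): q 14 -> 18
  event 7 (t=33: SET q = -3): q 18 -> -3
  event 8 (t=35: DEC r by 5): q unchanged
  event 9 (t=38: SET q = -20): q -3 -> -20
  event 10 (t=39: INC q by 11): q -20 -> -9
Final: q = -9

Answer: -9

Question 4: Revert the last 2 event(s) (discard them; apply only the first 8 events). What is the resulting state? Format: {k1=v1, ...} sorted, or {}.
Keep first 8 events (discard last 2):
  after event 1 (t=6: DEC r by 7): {r=-7}
  after event 2 (t=13: SET r = 21): {r=21}
  after event 3 (t=15: INC q by 15): {q=15, r=21}
  after event 4 (t=21: SET r = 47): {q=15, r=47}
  after event 5 (t=26: SET q = 14): {q=14, r=47}
  after event 6 (t=30: INC q by 4): {q=18, r=47}
  after event 7 (t=33: SET q = -3): {q=-3, r=47}
  after event 8 (t=35: DEC r by 5): {q=-3, r=42}

Answer: {q=-3, r=42}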